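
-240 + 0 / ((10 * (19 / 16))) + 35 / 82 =-239.57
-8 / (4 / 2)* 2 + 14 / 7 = -6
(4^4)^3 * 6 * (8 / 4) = 201326592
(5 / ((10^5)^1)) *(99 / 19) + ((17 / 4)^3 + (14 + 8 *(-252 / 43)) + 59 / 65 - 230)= -78684677193 / 424840000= -185.21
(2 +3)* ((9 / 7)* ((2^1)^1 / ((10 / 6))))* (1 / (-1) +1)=0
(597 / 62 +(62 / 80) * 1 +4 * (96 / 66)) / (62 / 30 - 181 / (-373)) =247602249 / 38950384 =6.36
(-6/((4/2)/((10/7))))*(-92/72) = 5.48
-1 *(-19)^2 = -361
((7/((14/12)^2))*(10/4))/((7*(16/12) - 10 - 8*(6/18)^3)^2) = 13.87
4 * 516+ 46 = 2110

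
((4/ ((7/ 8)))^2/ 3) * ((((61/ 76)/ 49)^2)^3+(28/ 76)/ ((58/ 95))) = 15558754488188214194183/ 3701281829298172656404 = 4.20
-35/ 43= -0.81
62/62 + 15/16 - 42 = -641/16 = -40.06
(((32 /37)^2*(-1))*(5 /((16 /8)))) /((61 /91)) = -2.79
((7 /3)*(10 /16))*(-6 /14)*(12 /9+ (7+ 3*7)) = -55 /3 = -18.33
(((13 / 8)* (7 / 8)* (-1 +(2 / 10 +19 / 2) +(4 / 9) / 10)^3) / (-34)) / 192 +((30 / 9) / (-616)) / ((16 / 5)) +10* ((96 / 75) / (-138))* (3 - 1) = -179530509304483 / 539394121728000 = -0.33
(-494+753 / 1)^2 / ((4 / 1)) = 67081 / 4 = 16770.25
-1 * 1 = -1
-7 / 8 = -0.88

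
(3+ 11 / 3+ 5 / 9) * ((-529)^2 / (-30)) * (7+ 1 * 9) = -29103464 / 27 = -1077906.07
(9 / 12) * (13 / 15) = 13 / 20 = 0.65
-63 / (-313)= 63 / 313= 0.20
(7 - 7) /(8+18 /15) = 0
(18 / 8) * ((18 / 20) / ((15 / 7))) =189 / 200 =0.94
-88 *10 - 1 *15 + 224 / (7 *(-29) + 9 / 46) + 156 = -6904435 / 9329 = -740.10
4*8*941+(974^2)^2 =899986183088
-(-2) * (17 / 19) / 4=17 / 38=0.45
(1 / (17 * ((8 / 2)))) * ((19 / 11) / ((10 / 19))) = 361 / 7480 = 0.05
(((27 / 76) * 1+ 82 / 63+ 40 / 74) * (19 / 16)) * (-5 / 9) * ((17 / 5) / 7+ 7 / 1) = -50995811 / 4699296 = -10.85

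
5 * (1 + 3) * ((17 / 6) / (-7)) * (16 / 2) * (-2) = 2720 / 21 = 129.52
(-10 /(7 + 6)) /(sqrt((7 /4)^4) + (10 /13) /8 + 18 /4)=-160 /1593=-0.10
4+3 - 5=2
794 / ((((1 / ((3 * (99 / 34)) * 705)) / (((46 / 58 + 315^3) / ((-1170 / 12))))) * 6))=-128798224801686 / 493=-261254005682.93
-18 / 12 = -3 / 2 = -1.50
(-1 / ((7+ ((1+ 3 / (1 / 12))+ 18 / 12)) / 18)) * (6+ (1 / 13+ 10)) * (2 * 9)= -135432 / 1183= -114.48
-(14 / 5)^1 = -14 / 5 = -2.80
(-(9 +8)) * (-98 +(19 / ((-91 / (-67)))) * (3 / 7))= 1564.08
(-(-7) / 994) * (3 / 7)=3 / 994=0.00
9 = 9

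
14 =14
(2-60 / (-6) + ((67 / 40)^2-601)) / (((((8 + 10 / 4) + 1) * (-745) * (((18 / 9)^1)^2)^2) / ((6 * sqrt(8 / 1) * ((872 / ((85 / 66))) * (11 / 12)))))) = 37110324537 * sqrt(2) / 1165180000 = 45.04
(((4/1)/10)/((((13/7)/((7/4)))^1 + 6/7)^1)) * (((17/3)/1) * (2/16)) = 833/5640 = 0.15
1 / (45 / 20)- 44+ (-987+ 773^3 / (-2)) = -4157027803 / 18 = -230945989.06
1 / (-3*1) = -1 / 3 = -0.33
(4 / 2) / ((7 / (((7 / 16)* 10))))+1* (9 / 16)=29 / 16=1.81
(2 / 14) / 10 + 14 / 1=981 / 70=14.01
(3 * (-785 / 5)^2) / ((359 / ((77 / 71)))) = 5693919 / 25489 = 223.39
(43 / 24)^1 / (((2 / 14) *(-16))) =-301 / 384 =-0.78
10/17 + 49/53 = 1363/901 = 1.51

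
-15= -15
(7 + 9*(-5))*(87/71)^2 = -287622/5041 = -57.06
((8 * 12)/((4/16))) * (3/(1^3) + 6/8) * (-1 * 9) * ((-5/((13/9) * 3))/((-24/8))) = -64800/13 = -4984.62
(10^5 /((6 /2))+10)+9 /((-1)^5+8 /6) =33370.33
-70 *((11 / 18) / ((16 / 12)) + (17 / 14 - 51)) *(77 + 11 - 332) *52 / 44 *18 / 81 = -65715910 / 297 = -221265.69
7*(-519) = -3633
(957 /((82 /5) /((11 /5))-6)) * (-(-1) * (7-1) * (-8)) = -31581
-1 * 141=-141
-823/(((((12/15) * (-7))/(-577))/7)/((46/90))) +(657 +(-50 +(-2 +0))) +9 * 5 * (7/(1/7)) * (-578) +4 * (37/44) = -624599491/396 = -1577271.44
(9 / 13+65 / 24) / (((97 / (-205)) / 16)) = -435010 / 3783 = -114.99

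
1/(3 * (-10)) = -1/30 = -0.03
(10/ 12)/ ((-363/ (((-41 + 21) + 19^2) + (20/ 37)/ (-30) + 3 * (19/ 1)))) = -10040/ 10989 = -0.91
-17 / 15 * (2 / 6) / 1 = -17 / 45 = -0.38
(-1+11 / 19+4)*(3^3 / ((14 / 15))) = 13770 / 133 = 103.53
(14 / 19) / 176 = 7 / 1672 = 0.00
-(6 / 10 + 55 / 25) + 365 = 362.20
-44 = -44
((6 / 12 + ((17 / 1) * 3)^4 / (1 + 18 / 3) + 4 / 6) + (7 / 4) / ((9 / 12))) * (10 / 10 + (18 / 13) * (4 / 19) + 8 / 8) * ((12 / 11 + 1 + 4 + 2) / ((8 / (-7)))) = -15678665.32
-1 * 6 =-6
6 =6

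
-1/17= -0.06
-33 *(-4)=132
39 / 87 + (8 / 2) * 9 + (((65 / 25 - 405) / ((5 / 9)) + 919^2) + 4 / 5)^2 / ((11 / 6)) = 77436709083253481 / 199375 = 388397286937.95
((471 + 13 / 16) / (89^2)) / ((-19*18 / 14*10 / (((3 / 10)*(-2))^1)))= 0.00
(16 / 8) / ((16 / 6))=3 / 4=0.75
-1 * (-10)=10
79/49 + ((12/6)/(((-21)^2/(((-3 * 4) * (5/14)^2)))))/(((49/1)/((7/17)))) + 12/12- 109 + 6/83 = -7563714955/71144031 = -106.32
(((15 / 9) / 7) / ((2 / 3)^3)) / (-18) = -5 / 112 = -0.04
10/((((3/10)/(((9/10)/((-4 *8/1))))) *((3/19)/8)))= -95/2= -47.50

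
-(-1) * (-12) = -12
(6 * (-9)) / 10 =-27 / 5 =-5.40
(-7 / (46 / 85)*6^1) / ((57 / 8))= -4760 / 437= -10.89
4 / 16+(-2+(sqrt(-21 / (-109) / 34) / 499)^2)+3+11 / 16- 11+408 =2945108878867 / 7382381648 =398.94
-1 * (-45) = 45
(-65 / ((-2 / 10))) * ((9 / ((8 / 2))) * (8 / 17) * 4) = 23400 / 17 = 1376.47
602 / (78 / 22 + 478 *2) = 6622 / 10555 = 0.63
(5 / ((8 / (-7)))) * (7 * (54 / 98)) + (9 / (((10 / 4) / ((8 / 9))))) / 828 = -16.87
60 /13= 4.62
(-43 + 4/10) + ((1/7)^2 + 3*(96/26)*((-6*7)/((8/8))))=-1617376/3185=-507.81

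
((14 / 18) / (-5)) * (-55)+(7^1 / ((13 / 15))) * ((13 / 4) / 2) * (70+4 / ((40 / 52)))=8960 / 9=995.56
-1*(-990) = 990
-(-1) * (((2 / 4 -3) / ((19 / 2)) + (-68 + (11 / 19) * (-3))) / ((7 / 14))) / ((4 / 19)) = -665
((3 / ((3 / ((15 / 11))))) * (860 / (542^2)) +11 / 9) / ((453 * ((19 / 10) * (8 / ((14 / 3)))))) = 0.00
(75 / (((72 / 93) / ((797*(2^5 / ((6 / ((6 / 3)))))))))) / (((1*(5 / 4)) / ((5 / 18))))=183014.81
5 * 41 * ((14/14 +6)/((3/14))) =20090/3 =6696.67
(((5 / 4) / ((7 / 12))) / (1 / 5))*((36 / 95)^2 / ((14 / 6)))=11664 / 17689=0.66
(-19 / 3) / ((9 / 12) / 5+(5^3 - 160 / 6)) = -20 / 311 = -0.06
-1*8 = -8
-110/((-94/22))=1210/47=25.74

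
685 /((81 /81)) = 685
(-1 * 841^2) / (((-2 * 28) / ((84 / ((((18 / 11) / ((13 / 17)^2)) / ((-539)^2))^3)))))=111419896841859822446597114887139 / 93846868272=1187252157620510421017.12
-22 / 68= -11 / 34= -0.32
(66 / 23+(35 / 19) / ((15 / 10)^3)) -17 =-160285 / 11799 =-13.58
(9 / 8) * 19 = 171 / 8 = 21.38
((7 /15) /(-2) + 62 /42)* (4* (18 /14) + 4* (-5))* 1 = -4524 /245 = -18.47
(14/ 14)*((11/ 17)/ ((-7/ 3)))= -33/ 119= -0.28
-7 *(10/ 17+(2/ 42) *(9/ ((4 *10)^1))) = -2851/ 680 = -4.19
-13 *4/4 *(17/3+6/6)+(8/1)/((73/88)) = -77.02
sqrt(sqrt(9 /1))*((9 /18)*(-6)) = -3*sqrt(3) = -5.20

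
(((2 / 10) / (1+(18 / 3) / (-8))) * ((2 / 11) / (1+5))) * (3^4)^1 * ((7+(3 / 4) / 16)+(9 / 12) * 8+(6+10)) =57.04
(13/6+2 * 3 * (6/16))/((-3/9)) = -53/4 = -13.25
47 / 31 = 1.52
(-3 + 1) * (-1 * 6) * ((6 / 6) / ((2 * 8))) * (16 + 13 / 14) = 711 / 56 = 12.70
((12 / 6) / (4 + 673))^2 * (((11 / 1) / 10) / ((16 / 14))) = 77 / 9166580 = 0.00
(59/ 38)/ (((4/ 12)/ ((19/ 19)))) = 177/ 38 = 4.66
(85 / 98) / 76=85 / 7448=0.01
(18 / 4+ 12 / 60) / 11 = 47 / 110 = 0.43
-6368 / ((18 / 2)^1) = -6368 / 9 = -707.56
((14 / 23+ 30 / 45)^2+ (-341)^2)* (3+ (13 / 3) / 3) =22144863400 / 42849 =516811.67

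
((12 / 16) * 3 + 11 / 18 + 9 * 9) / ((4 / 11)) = 33209 / 144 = 230.62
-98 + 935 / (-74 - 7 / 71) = -581963 / 5261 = -110.62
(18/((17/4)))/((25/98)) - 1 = 6631/425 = 15.60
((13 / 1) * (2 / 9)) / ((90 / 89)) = 1157 / 405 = 2.86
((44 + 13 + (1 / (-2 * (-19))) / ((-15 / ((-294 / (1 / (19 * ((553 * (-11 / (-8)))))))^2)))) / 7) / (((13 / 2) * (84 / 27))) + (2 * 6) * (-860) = -45579042965577 / 203840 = -223602055.36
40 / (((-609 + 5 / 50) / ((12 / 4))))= -1200 / 6089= -0.20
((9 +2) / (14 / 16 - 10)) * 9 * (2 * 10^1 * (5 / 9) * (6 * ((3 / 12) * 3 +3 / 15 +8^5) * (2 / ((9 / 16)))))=-18455472640 / 219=-84271564.57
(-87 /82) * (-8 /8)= 87 /82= 1.06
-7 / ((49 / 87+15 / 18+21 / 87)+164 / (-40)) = 145 / 51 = 2.84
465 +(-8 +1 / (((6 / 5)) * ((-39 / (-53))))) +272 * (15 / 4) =345883 / 234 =1478.13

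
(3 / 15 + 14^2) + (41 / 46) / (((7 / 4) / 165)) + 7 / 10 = 452309 / 1610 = 280.94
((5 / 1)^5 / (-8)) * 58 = -90625 / 4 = -22656.25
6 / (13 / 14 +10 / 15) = 252 / 67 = 3.76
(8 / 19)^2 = 64 / 361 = 0.18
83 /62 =1.34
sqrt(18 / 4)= 3*sqrt(2) / 2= 2.12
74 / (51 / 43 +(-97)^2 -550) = 0.01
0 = 0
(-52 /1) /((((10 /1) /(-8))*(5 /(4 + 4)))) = 1664 /25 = 66.56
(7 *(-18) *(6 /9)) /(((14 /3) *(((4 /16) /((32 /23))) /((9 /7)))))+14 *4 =-11720 /161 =-72.80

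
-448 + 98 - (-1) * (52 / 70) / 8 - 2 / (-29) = -1420343 / 4060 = -349.84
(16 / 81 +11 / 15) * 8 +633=259381 / 405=640.45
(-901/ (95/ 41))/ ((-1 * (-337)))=-36941/ 32015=-1.15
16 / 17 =0.94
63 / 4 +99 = 459 / 4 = 114.75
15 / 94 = 0.16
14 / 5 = 2.80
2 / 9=0.22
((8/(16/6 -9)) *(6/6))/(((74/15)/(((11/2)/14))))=-495/4921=-0.10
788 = 788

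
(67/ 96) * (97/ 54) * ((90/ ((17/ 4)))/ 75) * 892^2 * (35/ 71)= 4524642794/ 32589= 138839.57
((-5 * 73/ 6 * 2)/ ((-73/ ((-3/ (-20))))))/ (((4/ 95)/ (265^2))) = 6671375/ 16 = 416960.94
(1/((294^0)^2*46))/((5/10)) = 1/23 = 0.04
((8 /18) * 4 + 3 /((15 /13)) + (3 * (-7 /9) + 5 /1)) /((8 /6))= 317 /60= 5.28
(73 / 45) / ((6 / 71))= 5183 / 270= 19.20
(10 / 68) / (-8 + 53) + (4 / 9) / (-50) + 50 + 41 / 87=11195803 / 221850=50.47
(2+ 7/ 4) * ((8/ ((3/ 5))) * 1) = 50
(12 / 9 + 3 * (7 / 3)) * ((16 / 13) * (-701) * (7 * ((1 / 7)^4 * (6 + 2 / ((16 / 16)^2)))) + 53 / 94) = -162.99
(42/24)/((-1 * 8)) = -7/32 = -0.22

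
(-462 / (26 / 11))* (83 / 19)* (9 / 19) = -404.46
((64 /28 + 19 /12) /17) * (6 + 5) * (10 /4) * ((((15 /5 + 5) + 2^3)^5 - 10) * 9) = 28114675875 /476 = 59064445.12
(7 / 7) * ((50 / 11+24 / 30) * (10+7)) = 4998 / 55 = 90.87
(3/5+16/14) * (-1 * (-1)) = 61/35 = 1.74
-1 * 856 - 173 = -1029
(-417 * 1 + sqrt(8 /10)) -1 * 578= -995 + 2 * sqrt(5) /5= -994.11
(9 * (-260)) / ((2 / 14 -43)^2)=-637 / 500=-1.27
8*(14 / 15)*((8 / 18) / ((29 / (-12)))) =-1792 / 1305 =-1.37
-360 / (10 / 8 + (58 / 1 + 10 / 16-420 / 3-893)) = 0.37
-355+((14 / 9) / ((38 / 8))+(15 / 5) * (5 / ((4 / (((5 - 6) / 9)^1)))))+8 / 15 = -1212581 / 3420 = -354.56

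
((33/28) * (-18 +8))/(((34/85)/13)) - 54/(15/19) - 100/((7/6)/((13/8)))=-82701/140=-590.72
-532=-532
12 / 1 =12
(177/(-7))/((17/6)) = -1062/119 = -8.92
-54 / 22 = -27 / 11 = -2.45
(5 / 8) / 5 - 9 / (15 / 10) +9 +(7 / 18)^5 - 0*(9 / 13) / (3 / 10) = 5921707 / 1889568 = 3.13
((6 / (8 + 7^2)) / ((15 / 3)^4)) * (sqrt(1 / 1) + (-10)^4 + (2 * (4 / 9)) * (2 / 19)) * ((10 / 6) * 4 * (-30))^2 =218903936 / 3249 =67375.79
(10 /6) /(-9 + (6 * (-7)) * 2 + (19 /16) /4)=-0.02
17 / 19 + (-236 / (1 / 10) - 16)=-45127 / 19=-2375.11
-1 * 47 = -47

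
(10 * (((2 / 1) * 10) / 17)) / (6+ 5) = 200 / 187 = 1.07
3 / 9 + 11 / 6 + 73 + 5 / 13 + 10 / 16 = 76.18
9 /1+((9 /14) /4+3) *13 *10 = 11757 /28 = 419.89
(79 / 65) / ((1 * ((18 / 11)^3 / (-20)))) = -105149 / 18954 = -5.55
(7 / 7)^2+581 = 582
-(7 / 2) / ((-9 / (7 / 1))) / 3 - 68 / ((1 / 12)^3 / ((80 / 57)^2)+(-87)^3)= 39653767969511 / 43695098246106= 0.91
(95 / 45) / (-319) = -19 / 2871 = -0.01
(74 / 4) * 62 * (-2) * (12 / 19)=-27528 / 19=-1448.84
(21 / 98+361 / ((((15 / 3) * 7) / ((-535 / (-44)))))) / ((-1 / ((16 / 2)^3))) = -4952704 / 77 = -64320.83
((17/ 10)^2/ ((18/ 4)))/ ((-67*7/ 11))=-3179/ 211050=-0.02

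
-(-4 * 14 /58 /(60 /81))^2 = -35721 /21025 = -1.70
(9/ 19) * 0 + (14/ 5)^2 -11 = -79/ 25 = -3.16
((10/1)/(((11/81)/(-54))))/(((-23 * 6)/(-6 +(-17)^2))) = 2063070/253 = 8154.43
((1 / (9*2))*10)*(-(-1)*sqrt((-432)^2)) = 240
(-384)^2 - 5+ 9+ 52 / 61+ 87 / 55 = 494736467 / 3355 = 147462.43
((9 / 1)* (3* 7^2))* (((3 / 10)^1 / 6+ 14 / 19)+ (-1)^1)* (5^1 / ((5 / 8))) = -214326 / 95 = -2256.06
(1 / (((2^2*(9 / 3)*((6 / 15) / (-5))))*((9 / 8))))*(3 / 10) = -5 / 18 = -0.28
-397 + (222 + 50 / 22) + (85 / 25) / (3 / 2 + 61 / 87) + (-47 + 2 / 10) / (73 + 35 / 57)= -7593404773 / 44194370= -171.82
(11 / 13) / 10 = 11 / 130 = 0.08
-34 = -34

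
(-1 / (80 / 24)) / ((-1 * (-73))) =-3 / 730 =-0.00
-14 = -14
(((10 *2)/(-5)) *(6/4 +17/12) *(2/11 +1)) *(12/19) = -1820/209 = -8.71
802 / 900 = 401 / 450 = 0.89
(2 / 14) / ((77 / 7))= 1 / 77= 0.01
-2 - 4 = -6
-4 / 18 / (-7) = 2 / 63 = 0.03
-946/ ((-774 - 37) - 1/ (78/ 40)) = 36894/ 31649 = 1.17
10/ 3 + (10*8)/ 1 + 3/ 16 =4009/ 48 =83.52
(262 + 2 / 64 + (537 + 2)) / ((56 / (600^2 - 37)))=9226931579 / 1792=5148957.35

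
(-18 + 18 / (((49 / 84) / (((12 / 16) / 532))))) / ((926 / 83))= -2775105 / 1724212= -1.61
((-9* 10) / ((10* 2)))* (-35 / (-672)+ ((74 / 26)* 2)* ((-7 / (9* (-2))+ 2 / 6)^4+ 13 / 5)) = -17216903 / 233280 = -73.80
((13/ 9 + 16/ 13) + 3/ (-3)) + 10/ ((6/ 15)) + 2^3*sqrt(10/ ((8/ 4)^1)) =8*sqrt(5) + 3121/ 117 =44.56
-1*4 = -4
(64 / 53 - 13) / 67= -0.18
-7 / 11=-0.64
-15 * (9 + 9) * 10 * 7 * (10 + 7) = -321300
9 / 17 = 0.53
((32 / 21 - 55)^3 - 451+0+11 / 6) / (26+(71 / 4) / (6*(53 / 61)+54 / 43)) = -4590757361584 / 860349105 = -5335.92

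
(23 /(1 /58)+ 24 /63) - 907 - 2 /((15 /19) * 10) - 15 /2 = 440609 /1050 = 419.63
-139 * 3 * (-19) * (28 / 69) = 73948 / 23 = 3215.13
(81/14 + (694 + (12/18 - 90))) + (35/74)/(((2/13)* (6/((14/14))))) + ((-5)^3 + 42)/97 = 122622167/200984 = 610.11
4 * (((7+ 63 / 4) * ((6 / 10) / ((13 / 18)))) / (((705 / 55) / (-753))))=-1043658 / 235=-4441.10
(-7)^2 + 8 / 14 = 347 / 7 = 49.57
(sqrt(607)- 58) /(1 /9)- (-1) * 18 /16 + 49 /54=-112313 /216 + 9 * sqrt(607)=-298.23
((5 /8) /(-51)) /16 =-5 /6528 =-0.00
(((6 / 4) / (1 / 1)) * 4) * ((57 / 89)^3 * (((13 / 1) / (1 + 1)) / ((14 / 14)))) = 7222527 / 704969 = 10.25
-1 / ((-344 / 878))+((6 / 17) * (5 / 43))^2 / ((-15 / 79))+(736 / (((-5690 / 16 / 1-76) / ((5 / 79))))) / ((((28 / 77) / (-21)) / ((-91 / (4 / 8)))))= -219968137117763 / 194355645476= -1131.78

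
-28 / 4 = -7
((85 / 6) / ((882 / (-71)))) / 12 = -6035 / 63504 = -0.10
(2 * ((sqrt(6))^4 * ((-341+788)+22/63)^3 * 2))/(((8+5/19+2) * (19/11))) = 3939801395989712/5417685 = 727211234.32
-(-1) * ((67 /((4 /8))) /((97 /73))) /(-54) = -4891 /2619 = -1.87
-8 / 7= -1.14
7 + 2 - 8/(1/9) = -63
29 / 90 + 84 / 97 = 1.19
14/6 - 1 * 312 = -929/3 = -309.67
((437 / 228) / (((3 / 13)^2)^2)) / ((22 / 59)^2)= 2286679343 / 470448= 4860.64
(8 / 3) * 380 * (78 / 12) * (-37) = -731120 / 3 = -243706.67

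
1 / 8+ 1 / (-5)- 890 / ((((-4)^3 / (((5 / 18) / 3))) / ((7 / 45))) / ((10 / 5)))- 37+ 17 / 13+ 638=304594967 / 505440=602.63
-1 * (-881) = 881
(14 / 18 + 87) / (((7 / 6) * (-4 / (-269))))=106255 / 21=5059.76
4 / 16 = 1 / 4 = 0.25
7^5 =16807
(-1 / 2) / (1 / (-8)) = 4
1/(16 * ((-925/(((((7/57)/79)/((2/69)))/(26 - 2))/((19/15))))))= -161/1350659840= -0.00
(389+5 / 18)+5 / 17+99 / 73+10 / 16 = 391.55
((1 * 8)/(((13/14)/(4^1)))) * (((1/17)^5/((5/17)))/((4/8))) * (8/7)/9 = 1024/48859785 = 0.00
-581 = -581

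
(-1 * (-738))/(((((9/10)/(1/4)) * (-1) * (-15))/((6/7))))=82/7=11.71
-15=-15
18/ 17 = 1.06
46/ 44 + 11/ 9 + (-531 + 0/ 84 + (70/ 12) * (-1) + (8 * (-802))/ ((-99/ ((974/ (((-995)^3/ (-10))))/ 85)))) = -295415413530794/ 552627004875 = -534.57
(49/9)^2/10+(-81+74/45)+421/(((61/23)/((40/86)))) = -5438771/2124630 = -2.56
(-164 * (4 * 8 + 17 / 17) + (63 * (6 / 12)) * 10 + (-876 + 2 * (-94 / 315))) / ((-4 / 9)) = 1881683 / 140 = 13440.59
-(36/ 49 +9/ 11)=-837/ 539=-1.55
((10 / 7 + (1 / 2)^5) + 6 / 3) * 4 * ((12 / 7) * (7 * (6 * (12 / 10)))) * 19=159030 / 7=22718.57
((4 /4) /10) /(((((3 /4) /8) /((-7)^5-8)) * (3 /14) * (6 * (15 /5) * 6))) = -62776 /81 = -775.01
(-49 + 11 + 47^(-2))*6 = -503646/2209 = -228.00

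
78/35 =2.23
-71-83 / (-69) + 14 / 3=-1498 / 23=-65.13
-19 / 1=-19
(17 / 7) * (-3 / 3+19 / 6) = 221 / 42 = 5.26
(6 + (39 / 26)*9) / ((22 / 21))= 18.61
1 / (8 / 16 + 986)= 2 / 1973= 0.00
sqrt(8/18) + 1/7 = 17/21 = 0.81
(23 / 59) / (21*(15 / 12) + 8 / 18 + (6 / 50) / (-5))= 103500 / 7081003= 0.01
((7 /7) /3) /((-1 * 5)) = -1 /15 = -0.07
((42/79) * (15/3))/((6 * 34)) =35/2686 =0.01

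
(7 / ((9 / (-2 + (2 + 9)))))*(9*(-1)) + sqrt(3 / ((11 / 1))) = -62.48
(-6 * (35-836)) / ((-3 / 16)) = -25632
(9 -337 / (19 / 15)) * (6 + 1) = -34188 / 19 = -1799.37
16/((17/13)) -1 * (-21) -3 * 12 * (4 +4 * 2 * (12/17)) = -5339/17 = -314.06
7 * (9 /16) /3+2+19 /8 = 91 /16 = 5.69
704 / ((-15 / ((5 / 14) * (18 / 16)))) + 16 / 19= -2396 / 133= -18.02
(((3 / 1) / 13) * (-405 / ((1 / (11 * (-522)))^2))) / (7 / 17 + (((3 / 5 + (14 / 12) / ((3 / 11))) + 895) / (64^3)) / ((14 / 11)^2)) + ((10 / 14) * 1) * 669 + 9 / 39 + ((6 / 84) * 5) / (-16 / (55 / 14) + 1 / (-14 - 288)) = -213205283917668490937593993 / 28636321756673527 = -7445274771.30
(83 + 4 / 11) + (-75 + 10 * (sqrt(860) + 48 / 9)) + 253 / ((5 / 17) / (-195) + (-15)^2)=309253651 / 4922742 + 20 * sqrt(215)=356.08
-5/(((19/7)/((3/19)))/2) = -210/361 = -0.58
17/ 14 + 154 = 2173/ 14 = 155.21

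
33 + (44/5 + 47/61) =12984/305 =42.57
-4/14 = -2/7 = -0.29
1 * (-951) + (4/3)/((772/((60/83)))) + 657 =-294.00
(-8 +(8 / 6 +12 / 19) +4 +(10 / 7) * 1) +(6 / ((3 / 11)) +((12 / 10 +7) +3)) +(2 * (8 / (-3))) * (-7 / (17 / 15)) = 2222608 / 33915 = 65.53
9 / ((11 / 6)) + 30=384 / 11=34.91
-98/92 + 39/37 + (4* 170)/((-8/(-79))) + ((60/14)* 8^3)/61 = 4906287717/726754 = 6750.96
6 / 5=1.20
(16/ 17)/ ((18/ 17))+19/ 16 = 299/ 144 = 2.08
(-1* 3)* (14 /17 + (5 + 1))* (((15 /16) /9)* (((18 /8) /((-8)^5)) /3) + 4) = -729808461 /8912896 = -81.88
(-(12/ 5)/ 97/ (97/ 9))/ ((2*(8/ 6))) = -0.00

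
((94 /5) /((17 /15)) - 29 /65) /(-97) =-17837 /107185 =-0.17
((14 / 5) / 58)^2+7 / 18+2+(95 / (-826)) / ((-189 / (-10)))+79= 267130169461 / 3282296850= 81.39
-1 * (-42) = 42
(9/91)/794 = 9/72254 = 0.00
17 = 17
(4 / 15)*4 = 16 / 15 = 1.07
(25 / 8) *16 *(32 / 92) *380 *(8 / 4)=304000 / 23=13217.39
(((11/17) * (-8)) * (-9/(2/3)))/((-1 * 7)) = -1188/119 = -9.98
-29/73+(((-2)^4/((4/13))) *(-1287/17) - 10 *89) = -5990435/1241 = -4827.10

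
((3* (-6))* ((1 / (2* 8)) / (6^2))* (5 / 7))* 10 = -0.22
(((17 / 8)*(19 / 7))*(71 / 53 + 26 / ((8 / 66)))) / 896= 7389917 / 5318656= 1.39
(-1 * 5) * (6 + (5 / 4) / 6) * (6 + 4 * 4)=-8195 / 12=-682.92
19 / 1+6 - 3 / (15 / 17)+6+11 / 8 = 1159 / 40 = 28.98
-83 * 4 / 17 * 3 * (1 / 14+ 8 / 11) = -61254 / 1309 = -46.79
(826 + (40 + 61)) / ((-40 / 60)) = -2781 / 2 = -1390.50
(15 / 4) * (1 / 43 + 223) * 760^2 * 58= 1204772520000 / 43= 28017965581.40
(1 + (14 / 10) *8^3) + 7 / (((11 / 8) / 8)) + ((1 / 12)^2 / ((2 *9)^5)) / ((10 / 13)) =22703295569039 / 29930757120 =758.53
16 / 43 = 0.37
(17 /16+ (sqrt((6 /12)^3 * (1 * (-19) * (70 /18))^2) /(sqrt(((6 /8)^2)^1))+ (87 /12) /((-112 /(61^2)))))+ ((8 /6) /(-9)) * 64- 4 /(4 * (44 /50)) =-33320369 /133056+ 665 * sqrt(2) /27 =-215.59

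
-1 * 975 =-975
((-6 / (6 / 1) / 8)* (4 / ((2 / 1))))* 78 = -39 / 2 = -19.50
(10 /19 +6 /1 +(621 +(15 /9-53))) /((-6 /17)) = -558331 /342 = -1632.55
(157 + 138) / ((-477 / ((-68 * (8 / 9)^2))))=1283840 / 38637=33.23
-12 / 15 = -0.80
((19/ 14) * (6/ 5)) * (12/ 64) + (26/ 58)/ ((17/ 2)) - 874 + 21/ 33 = -2651213067/ 3036880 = -873.01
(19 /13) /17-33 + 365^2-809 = 29256662 /221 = 132383.09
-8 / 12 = -2 / 3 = -0.67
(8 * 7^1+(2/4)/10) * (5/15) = 1121/60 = 18.68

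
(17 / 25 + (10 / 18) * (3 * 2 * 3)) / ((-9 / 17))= -1513 / 75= -20.17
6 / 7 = 0.86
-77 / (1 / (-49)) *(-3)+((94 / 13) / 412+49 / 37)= -1121421473 / 99086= -11317.66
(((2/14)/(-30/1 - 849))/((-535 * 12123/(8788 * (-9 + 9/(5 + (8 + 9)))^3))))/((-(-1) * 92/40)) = -26159679/430926925187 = -0.00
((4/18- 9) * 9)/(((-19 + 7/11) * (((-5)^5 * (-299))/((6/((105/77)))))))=9559/471859375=0.00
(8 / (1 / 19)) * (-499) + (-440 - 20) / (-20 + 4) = -303277 / 4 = -75819.25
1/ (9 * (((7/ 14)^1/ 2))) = 4/ 9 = 0.44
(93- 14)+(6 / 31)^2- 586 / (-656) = 25194813 / 315208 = 79.93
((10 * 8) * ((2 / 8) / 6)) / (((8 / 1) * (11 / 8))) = 10 / 33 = 0.30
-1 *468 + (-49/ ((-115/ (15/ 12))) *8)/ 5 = -53722/ 115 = -467.15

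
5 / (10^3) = 1 / 200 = 0.00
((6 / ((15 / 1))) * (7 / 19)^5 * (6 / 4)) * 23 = 1159683 / 12380495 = 0.09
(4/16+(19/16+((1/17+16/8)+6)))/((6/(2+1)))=4.75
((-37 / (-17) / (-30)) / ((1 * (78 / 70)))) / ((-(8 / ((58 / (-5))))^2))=0.14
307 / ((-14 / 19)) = -5833 / 14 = -416.64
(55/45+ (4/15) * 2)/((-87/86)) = -6794/3915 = -1.74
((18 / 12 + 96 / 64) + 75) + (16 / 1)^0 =79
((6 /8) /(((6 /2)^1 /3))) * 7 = 21 /4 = 5.25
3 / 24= 1 / 8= 0.12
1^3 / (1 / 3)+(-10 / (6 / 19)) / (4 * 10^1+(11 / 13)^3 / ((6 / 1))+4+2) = 2.31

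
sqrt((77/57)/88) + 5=sqrt(798)/228 + 5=5.12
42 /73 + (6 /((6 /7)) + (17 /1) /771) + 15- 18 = 258755 /56283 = 4.60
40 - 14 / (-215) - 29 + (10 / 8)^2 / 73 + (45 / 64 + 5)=16864863 / 1004480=16.79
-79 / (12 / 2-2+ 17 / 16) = -1264 / 81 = -15.60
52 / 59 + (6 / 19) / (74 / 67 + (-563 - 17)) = 19148425 / 21739553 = 0.88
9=9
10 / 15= 2 / 3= 0.67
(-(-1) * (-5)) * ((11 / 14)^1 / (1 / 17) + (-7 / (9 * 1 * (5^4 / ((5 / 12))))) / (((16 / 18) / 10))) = -112151 / 1680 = -66.76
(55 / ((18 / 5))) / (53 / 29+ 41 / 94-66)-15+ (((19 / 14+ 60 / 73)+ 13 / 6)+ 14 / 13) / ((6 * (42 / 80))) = -1374772400 / 101697687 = -13.52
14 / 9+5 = 59 / 9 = 6.56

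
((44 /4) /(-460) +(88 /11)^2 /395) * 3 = 15057 /36340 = 0.41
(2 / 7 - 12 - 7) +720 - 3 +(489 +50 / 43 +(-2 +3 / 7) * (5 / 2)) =713081 / 602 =1184.52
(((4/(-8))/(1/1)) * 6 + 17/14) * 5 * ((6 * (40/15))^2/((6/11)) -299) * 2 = -9125/3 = -3041.67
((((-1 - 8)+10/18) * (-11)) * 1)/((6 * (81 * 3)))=418/6561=0.06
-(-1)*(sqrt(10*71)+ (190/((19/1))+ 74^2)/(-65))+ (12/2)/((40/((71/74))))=-124699/1480+ sqrt(710)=-57.61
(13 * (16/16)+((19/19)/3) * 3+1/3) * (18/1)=258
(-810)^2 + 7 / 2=1312207 / 2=656103.50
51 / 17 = 3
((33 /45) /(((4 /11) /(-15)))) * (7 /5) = -847 /20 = -42.35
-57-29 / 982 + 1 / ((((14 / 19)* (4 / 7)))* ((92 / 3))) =-20581117 / 361376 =-56.95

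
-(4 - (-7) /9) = -43 /9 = -4.78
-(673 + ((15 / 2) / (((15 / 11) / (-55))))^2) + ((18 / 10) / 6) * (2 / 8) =-3687167 / 40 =-92179.18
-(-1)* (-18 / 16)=-9 / 8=-1.12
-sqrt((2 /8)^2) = -1 /4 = -0.25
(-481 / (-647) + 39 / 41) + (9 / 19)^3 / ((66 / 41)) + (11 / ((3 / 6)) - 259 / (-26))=877406923111 / 26018663099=33.72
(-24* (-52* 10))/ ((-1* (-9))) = 4160/ 3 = 1386.67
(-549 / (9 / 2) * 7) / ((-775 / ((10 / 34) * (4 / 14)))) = 244 / 2635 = 0.09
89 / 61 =1.46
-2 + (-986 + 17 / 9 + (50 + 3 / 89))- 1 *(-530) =-325268 / 801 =-406.08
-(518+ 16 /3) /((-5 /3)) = 314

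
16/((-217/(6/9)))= -32/651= -0.05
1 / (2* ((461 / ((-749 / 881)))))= -749 / 812282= -0.00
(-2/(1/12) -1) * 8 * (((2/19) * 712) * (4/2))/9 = -569600/171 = -3330.99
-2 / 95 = -0.02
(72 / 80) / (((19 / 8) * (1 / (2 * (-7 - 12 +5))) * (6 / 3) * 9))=-56 / 95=-0.59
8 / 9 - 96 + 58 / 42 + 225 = 8270 / 63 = 131.27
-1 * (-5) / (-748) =-5 / 748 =-0.01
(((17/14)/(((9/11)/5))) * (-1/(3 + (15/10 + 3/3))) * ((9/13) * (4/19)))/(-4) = 85/1729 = 0.05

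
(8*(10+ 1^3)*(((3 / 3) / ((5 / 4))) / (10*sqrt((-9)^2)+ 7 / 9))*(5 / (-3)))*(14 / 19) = -14784 / 15523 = -0.95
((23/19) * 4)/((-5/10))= -184/19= -9.68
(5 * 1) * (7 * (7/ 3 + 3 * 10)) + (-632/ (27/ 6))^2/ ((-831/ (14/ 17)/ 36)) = 54412519/ 127143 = 427.96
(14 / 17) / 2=7 / 17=0.41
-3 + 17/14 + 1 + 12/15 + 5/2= 88/35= 2.51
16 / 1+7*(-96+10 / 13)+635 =-203 / 13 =-15.62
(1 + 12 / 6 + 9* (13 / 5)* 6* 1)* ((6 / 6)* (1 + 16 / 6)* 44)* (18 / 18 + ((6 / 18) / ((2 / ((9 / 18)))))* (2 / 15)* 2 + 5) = 31348196 / 225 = 139325.32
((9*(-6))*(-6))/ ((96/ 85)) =2295/ 8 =286.88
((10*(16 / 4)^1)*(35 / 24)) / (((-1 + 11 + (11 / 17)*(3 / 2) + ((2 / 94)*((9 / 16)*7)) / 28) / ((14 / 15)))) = 5011328 / 1010061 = 4.96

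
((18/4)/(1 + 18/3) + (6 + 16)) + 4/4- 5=261/14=18.64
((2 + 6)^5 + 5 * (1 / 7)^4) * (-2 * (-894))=140672639724 / 2401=58589187.72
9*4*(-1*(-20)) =720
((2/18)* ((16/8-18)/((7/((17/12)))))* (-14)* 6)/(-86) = -136/387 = -0.35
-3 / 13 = -0.23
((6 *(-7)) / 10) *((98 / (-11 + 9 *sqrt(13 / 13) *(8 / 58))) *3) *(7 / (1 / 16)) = 20053152 / 1415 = 14171.84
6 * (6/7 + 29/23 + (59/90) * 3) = 19729/805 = 24.51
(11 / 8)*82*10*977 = 2203135 / 2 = 1101567.50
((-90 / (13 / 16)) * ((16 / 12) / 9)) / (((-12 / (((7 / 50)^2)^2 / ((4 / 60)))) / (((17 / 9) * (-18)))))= -163268 / 609375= -0.27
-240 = -240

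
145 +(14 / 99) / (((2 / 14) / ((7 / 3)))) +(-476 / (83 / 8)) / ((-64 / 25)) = 8146241 / 49302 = 165.23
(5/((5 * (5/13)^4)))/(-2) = -28561/1250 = -22.85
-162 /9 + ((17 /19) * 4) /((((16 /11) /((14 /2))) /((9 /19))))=-14211 /1444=-9.84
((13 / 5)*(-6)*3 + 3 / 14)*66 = -107613 / 35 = -3074.66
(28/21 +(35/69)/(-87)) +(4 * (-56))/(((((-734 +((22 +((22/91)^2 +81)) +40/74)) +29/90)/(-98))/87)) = -316008279762619067/104301420229791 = -3029.76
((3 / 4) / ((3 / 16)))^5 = 1024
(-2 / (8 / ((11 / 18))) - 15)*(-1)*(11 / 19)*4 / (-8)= -12001 / 2736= -4.39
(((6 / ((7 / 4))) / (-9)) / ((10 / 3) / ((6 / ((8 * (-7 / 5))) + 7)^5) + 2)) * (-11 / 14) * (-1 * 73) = -311988377311006 / 28561060540607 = -10.92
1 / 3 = 0.33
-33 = -33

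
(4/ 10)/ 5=2/ 25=0.08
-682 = -682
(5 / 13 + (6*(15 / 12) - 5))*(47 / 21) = 1175 / 182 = 6.46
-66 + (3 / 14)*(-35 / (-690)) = -6071 / 92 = -65.99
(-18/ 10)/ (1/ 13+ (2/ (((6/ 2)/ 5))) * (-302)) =351/ 196285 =0.00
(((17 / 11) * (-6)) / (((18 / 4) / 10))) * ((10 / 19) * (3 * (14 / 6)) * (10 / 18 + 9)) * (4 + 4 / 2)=-8187200 / 1881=-4352.58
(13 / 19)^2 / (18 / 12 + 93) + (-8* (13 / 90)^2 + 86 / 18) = 23619949 / 5117175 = 4.62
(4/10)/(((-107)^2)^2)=2/655398005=0.00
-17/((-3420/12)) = 17/285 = 0.06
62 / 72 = 31 / 36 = 0.86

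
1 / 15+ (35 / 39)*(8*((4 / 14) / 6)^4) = 361379 / 5417685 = 0.07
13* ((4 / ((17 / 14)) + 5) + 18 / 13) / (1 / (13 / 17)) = 27807 / 289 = 96.22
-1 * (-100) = 100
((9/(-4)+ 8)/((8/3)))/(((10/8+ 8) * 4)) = 69/1184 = 0.06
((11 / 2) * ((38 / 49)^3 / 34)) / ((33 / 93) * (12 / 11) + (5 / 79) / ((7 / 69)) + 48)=369549202 / 240059675205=0.00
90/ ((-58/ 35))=-1575/ 29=-54.31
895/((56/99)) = 1582.23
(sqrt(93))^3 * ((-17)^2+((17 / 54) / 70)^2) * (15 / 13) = 128009784559 * sqrt(93) / 4127760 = 299068.18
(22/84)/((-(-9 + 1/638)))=3509/120561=0.03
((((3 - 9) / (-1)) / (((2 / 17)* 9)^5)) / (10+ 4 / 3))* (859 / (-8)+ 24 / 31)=-2208044677 / 52068096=-42.41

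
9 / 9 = 1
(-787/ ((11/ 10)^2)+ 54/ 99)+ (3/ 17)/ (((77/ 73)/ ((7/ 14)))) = -18712483/ 28798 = -649.78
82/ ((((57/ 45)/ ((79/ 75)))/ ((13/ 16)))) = 42107/ 760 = 55.40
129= 129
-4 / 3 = -1.33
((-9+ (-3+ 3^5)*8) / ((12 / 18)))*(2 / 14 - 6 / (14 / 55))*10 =-671580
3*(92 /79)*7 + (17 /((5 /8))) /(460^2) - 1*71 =-486281907 /10447750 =-46.54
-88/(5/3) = -52.80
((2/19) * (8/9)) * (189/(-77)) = -48/209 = -0.23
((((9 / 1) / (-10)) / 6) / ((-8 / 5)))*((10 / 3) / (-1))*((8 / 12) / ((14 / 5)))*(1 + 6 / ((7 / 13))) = -2125 / 2352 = -0.90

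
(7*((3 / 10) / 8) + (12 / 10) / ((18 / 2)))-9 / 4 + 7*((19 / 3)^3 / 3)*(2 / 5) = 1524401 / 6480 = 235.25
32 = 32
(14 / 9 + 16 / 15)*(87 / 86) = 1711 / 645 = 2.65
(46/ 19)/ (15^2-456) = -46/ 4389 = -0.01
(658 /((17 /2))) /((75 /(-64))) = -66.06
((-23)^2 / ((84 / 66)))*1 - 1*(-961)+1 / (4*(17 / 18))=163852 / 119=1376.91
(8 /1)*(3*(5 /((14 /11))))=660 /7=94.29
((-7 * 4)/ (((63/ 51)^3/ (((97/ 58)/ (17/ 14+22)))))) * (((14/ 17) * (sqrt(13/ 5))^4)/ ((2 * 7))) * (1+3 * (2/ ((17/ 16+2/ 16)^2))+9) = -7501406536/ 1236650625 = -6.07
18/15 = 6/5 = 1.20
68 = 68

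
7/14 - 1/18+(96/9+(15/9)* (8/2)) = 17.78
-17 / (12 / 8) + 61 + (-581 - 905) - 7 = -4330 / 3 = -1443.33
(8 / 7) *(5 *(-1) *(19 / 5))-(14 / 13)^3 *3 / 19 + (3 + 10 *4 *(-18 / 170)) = -114979741 / 4967417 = -23.15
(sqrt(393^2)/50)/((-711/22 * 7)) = -1441/41475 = -0.03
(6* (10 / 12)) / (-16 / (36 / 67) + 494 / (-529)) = -23805 / 146218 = -0.16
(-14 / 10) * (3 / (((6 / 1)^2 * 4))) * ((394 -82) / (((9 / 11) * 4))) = -1001 / 360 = -2.78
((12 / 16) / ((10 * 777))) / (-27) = -1 / 279720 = -0.00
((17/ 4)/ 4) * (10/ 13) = 0.82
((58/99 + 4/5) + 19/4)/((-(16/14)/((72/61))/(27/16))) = -2296161/214720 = -10.69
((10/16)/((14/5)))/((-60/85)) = -425/1344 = -0.32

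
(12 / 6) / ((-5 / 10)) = -4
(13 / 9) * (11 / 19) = 143 / 171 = 0.84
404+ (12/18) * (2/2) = 404.67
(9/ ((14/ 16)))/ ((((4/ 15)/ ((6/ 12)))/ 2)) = 270/ 7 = 38.57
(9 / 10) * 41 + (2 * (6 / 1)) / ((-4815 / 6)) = 39467 / 1070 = 36.89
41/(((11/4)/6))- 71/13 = 12011/143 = 83.99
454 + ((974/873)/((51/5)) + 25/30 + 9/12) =81155227/178092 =455.69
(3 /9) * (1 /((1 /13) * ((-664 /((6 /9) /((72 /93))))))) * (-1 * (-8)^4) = 51584 /2241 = 23.02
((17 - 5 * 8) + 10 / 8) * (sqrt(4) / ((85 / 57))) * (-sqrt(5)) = 4959 * sqrt(5) / 170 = 65.23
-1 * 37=-37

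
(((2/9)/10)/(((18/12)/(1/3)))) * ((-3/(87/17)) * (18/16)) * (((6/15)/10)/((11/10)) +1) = -323/95700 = -0.00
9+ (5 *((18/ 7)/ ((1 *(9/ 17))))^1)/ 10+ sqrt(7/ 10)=sqrt(70)/ 10+ 80/ 7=12.27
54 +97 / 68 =3769 / 68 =55.43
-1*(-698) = 698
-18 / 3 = -6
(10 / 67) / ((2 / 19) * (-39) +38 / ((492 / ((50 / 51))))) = -1191870 / 32178023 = -0.04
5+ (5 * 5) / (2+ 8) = 15 / 2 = 7.50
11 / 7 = 1.57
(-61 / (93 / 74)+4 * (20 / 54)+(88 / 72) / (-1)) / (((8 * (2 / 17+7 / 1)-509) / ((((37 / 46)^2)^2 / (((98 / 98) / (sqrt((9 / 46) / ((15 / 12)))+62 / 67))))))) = 1287460521433 * sqrt(230) / 1104020765715600+1287460521433 / 31123166046120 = 0.06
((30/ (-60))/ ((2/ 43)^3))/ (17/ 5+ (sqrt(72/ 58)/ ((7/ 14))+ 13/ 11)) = -887695655/ 624896+ 240508675 *sqrt(29)/ 1874688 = -729.67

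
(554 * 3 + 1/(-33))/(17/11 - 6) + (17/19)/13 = -373.03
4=4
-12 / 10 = -6 / 5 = -1.20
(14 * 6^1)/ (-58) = -42/ 29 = -1.45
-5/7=-0.71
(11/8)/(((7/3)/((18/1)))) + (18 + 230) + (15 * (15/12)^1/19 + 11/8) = 277671/1064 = 260.97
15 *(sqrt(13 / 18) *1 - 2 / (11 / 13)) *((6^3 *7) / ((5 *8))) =-14742 / 11+189 *sqrt(26) / 2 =-858.32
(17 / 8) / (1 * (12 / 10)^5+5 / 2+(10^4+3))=53125 / 250199708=0.00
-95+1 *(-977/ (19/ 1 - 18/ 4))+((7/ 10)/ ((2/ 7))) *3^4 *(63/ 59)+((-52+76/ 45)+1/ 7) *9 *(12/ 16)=-34626799/ 119770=-289.11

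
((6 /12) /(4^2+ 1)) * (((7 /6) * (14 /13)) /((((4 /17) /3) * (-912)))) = -0.00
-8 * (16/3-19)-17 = 92.33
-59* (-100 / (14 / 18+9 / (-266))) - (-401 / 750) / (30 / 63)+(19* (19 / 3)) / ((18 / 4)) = 956760185209 / 120217500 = 7958.58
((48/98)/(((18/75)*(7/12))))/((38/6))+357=2330169/6517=357.55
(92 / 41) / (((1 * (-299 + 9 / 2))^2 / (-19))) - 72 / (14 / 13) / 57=-6149132 / 5240333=-1.17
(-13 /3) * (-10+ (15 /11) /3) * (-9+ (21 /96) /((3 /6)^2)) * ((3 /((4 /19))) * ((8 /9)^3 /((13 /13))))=-8990800 /2673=-3363.56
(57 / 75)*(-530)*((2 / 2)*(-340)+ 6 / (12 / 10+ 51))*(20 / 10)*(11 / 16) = 32754689 / 174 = 188245.34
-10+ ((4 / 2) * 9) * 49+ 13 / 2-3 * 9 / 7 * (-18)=13271 / 14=947.93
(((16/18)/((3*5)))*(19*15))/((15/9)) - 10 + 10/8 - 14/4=-127/60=-2.12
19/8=2.38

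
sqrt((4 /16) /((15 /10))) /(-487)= -sqrt(6) /2922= -0.00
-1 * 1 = -1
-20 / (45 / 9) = -4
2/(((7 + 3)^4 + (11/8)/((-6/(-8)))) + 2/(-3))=12/60007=0.00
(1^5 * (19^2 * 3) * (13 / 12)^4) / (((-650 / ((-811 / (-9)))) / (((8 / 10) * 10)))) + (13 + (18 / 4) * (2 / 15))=-637930207 / 388800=-1640.77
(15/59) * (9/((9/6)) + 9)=225/59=3.81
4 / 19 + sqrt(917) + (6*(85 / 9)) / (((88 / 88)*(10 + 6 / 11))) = 18461 / 3306 + sqrt(917) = 35.87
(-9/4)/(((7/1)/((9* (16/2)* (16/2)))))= -1296/7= -185.14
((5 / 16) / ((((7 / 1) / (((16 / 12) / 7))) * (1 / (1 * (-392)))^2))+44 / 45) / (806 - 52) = 29422 / 16965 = 1.73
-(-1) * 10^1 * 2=20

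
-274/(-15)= 274/15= 18.27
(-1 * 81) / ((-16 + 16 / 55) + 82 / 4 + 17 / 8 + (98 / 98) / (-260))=-51480 / 4393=-11.72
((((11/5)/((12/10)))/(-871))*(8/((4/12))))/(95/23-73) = 23/31356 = 0.00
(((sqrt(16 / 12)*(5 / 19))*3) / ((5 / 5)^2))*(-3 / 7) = -30*sqrt(3) / 133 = -0.39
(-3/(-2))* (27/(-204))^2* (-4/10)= -243/23120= -0.01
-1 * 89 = -89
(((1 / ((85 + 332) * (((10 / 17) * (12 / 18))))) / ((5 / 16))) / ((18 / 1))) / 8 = 17 / 125100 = 0.00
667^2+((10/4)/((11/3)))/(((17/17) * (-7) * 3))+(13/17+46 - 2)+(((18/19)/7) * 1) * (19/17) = 1164836907/2618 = 444933.88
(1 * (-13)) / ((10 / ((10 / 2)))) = -13 / 2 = -6.50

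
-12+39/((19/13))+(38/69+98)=148451/1311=113.23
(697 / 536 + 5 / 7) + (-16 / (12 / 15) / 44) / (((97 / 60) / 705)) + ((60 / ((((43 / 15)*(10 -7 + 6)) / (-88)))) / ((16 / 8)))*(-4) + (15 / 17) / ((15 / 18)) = 626723370159 / 2926473704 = 214.16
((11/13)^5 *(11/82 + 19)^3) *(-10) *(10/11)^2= -642623938122375/25589884853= -25112.42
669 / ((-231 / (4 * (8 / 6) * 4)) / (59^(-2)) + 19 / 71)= -3039936 / 171274427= -0.02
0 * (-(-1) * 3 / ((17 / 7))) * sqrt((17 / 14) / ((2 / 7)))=0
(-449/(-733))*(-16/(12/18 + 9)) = -21552/21257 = -1.01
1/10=0.10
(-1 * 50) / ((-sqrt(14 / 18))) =150 * sqrt(7) / 7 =56.69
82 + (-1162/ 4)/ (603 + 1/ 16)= 786570/ 9649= 81.52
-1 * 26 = -26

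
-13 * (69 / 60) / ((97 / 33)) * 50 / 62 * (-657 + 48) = 30045015 / 12028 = 2497.92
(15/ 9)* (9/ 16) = 0.94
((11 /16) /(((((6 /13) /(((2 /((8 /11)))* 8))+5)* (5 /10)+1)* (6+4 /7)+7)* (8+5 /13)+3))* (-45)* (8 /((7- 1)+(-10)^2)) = -143143 /15640088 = -0.01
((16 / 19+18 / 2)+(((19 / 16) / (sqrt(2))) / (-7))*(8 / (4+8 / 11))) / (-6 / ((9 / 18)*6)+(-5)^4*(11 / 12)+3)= 2244 / 130853 - 627*sqrt(2) / 2506868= 0.02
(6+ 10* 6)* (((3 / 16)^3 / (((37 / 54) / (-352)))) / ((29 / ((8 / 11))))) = -5.61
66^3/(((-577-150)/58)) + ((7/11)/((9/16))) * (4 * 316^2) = 30871897744/71973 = 428937.21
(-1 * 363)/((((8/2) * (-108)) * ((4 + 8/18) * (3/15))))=121/128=0.95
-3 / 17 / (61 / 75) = -225 / 1037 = -0.22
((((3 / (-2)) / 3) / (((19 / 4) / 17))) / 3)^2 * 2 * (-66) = -50864 / 1083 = -46.97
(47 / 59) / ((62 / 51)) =2397 / 3658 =0.66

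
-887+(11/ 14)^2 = -173731/ 196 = -886.38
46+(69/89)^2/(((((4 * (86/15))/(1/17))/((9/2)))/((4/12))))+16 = 5744143237/92644016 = 62.00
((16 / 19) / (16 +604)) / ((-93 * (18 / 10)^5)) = -2500 / 3234527073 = -0.00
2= 2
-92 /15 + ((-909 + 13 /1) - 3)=-13577 /15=-905.13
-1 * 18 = -18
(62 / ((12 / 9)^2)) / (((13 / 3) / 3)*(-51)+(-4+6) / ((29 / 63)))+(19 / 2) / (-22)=-496181 / 530728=-0.93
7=7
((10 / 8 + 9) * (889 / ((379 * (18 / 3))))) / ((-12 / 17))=-619633 / 109152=-5.68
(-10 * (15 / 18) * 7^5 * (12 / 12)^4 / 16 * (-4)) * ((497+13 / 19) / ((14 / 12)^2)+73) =3501849925 / 228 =15358990.90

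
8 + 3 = 11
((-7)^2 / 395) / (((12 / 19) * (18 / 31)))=28861 / 85320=0.34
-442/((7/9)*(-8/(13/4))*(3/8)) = 8619/14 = 615.64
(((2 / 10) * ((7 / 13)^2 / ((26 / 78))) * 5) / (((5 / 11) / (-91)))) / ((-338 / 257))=2908983 / 21970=132.41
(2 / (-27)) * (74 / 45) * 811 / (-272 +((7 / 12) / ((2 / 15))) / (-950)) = 36488512 / 100467621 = 0.36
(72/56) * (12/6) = 18/7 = 2.57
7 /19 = 0.37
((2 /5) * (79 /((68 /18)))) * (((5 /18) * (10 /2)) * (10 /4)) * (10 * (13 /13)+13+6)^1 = 842.28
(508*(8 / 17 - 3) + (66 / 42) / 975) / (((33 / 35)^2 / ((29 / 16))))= -2619.80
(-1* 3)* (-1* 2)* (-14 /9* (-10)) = 280 /3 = 93.33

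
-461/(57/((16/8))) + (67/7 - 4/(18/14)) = -11629/1197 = -9.72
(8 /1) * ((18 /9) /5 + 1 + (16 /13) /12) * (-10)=-4688 /39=-120.21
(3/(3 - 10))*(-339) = 1017/7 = 145.29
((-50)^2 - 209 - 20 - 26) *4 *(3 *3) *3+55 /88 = 1939685 /8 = 242460.62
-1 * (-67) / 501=67 / 501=0.13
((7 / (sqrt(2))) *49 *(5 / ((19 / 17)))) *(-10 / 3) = -145775 *sqrt(2) / 57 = -3616.79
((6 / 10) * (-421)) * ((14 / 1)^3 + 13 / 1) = -696418.20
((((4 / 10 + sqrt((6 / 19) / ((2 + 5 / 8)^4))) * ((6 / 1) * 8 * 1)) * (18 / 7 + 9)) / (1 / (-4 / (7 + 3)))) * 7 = -15552 / 25 - 55296 * sqrt(114) / 4655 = -748.91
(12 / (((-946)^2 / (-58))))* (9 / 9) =-174 / 223729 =-0.00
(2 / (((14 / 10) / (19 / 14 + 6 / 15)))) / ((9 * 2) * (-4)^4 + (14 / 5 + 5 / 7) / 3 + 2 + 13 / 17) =0.00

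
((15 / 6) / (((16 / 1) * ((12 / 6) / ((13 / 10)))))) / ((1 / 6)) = 0.61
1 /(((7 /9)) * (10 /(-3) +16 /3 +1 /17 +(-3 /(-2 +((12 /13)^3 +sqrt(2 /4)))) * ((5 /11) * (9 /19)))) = 122228876645865 /265027766215807 - 70845213969387 * sqrt(2) /1325138831079035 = 0.39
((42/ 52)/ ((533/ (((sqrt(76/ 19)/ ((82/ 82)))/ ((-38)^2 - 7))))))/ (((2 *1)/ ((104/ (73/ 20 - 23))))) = -560/ 98803809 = -0.00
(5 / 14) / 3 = 5 / 42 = 0.12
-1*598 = -598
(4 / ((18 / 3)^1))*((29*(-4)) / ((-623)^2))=-232 / 1164387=-0.00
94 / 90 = 47 / 45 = 1.04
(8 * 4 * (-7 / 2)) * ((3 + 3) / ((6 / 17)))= -1904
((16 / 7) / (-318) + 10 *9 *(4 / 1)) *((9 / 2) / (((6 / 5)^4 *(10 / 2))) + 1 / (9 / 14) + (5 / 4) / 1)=3894031 / 3339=1166.23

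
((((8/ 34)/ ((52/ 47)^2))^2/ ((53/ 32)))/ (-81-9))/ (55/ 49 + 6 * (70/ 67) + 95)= -16019992723/ 6617481730089750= -0.00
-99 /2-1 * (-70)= 41 /2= 20.50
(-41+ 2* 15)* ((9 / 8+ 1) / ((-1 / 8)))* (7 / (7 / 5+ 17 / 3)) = 19635 / 106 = 185.24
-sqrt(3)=-1.73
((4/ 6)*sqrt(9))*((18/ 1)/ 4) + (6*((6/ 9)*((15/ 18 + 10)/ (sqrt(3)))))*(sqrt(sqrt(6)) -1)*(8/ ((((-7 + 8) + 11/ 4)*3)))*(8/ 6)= 9 + 3328*sqrt(3)*(-1 + 6^(1/ 4))/ 243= 22.40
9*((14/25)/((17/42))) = 5292/425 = 12.45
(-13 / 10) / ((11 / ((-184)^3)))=40491776 / 55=736214.11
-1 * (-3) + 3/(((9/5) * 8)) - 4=-19/24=-0.79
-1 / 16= -0.06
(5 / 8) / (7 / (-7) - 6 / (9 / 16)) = -3 / 56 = -0.05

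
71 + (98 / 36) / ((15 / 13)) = 19807 / 270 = 73.36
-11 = -11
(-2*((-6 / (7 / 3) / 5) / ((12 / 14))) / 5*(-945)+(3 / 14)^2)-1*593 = -803359 / 980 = -819.75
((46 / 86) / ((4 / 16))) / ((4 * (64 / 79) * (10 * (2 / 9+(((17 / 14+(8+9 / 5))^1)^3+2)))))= 0.00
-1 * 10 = -10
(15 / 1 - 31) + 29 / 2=-3 / 2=-1.50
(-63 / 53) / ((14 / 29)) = -261 / 106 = -2.46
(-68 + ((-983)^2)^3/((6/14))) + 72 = 6315665890239968995/3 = 2105221963413322998.33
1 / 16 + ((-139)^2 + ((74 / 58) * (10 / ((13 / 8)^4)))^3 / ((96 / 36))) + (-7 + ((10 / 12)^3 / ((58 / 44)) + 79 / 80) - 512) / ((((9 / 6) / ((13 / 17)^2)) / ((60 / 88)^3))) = 808228582644690931567210796489 / 41965398192721346011935552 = 19259.40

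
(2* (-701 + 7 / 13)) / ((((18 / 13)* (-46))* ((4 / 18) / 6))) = 593.87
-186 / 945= -62 / 315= -0.20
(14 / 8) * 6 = 21 / 2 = 10.50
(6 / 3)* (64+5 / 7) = 906 / 7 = 129.43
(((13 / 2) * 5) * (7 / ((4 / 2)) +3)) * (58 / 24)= 24505 / 48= 510.52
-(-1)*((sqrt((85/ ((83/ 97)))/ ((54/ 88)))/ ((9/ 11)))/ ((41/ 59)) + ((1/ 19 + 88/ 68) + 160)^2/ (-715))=-543194645/ 14919047 + 1298*sqrt(22583055)/ 275643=-14.03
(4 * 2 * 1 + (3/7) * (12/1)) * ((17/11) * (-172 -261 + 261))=-3493.61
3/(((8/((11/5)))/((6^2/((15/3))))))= 297/50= 5.94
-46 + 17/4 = -167/4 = -41.75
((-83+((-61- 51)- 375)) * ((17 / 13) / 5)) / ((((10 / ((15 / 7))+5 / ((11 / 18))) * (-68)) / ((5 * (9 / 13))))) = 84645 / 143312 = 0.59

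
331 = 331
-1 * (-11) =11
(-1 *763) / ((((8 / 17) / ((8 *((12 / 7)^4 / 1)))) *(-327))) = 117504 / 343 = 342.58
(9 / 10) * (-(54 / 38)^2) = -6561 / 3610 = -1.82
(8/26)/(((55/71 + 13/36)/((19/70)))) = 97128/1320865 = 0.07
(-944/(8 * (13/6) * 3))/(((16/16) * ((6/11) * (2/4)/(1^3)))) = -2596/39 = -66.56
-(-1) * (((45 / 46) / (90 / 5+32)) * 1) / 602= 9 / 276920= 0.00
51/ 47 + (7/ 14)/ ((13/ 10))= 898/ 611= 1.47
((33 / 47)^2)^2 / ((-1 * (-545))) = 1185921 / 2659426145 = 0.00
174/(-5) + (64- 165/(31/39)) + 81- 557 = -101429/155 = -654.38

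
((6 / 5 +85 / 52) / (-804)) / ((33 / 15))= -1 / 624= -0.00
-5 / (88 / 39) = -195 / 88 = -2.22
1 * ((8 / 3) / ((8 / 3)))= 1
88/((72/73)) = 803/9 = 89.22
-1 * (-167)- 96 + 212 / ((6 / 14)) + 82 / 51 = 567.27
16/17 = 0.94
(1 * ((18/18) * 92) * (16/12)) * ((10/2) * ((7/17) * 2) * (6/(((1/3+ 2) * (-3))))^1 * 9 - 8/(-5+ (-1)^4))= -186208/51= -3651.14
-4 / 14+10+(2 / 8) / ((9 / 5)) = 2483 / 252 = 9.85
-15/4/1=-15/4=-3.75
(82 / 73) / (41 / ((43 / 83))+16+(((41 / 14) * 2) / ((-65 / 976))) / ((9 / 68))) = -14438970 / 7318552147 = -0.00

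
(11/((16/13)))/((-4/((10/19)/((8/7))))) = -1.03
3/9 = 1/3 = 0.33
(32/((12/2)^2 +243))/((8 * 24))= 1/1674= 0.00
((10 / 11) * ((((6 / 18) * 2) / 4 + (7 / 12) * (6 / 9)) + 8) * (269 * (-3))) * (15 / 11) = -94150 / 11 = -8559.09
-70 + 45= -25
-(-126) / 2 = 63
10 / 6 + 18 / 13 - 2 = 41 / 39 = 1.05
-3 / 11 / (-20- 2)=3 / 242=0.01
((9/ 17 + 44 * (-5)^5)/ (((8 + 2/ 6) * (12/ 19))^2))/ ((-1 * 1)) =843834251/ 170000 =4963.73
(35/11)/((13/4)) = 140/143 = 0.98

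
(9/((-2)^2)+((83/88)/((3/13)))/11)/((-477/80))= -76130/173151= -0.44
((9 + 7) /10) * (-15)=-24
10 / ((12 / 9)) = 15 / 2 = 7.50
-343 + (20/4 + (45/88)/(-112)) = -3331373/9856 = -338.00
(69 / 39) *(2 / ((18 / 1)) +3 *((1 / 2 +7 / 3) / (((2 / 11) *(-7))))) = -38065 / 3276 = -11.62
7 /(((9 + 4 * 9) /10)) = 14 /9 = 1.56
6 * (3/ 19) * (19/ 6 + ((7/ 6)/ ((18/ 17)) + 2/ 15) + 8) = 6697/ 570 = 11.75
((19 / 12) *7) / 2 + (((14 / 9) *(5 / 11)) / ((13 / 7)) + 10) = 163937 / 10296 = 15.92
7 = 7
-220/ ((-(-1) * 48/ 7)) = -385/ 12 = -32.08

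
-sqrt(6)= -2.45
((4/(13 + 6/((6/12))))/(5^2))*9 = 0.06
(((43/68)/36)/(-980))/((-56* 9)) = 43/1209116160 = 0.00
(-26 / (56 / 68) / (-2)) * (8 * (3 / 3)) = 884 / 7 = 126.29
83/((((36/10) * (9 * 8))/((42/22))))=2905/4752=0.61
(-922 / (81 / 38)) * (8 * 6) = -560576 / 27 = -20762.07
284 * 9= 2556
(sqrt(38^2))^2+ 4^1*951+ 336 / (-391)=2051632 / 391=5247.14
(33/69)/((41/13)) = 143/943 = 0.15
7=7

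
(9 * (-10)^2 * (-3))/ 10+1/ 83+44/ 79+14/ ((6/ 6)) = -1674861/ 6557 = -255.43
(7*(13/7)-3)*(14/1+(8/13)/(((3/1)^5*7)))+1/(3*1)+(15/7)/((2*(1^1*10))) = 12422561/88452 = 140.44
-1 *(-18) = 18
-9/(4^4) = -9/256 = -0.04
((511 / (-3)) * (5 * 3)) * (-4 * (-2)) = -20440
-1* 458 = -458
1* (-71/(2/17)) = -1207/2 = -603.50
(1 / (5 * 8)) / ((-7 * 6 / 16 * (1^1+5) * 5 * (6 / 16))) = -4 / 4725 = -0.00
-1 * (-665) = 665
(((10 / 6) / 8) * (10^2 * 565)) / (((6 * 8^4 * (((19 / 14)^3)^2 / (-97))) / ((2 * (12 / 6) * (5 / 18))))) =-8.26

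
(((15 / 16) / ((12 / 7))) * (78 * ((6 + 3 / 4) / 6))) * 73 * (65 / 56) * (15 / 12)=5082.69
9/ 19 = 0.47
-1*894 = -894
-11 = -11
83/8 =10.38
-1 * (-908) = 908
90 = 90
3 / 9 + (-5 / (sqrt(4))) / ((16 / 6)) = -29 / 48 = -0.60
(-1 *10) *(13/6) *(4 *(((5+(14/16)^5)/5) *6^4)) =-123841.99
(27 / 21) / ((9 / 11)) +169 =1194 / 7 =170.57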